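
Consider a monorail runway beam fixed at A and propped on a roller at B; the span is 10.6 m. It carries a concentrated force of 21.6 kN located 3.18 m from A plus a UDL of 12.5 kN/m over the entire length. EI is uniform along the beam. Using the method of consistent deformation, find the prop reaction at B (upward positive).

R_B = 52.31 kN

Remove the prop at B; the released (primary) structure is a cantilever built in at A.
Downward deflection at the released point B due to the loads:
  point load 21.6 at a = 3.18: Pa²(3L − a)/(6EI) = 1042/EI
  UDL 12.5: wL⁴/(8EI) = 19726/EI
  δ_0 = 20768/EI
Flexibility coefficient — unit upward force at B: δ_{BB} = L³/(3EI) = 397/EI.
Compatibility at B: δ_0 − R_B·δ_{BB} = 0, so R_B = 20768/397 = 52.31 kN.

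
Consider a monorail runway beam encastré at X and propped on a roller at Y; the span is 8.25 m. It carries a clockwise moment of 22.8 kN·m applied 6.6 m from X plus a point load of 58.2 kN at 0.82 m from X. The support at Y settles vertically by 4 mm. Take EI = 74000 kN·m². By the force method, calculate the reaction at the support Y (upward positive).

Release the roller at Y. Primary structure: cantilever fixed at X.
Primary-structure tip deflection at Y by superposition:
  clockwise couple 22.8 at a = 6.6: M₀a(2L − a)/(2EI) = 744.9/EI
  point load 58.2 at a = 0.82: Pa²(3L − a)/(6EI) = 156.1/EI
  δ_0 = 901/EI
Flexibility coefficient — unit upward force at Y: δ_{YY} = L³/(3EI) = 187.2/EI.
With EI = 74000 kN·m²: δ_0 = 0.012175 m and δ_{YY} = 0.002529 m/kN.
Compatibility — the beam at Y must follow the support down by 0.004 m: δ_0 − R_Y·δ_{YY} = 0.004, so R_Y = (0.012175 − 0.004)/0.002529 = 3.232 kN.

R_Y = 3.232 kN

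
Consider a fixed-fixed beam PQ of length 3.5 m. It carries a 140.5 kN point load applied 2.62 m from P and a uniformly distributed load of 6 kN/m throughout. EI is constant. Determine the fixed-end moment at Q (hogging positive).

M_Q = 75.41 kN·m

Take the two fixed-end moments M_P, M_Q as redundants; the released structure is the simple span PQ.
On the primary (simply-supported) span, the end slopes from the loading are:
  at P: point load 140.5 at a = 2.62: Pab(L + b)/(6LEI) = 67.56/EI
  at Q: point load 140.5 at a = 2.62: Pab(L + a)/(6LEI) = 94.4/EI
  at P: UDL 6: wL³/(24EI) = 10.72/EI
  at Q: UDL 6: wL³/(24EI) = 10.72/EI
  θ_P0 = 78.28/EI,  θ_Q0 = 105.1/EI
Flexibility coefficients: a unit moment at one end gives L/(3EI) there and L/(6EI) at the far end, so f₁₁ = f₂₂ = 1.167/EI and f₁₂ = f₂₁ = 0.5833/EI.
Compatibility — zero rotation at each built-in end:
  1.167 M_P + 0.5833 M_Q = 78.28
  0.5833 M_P + 1.167 M_Q = 105.1
Solving the pair gives M_P = 29.4 kN·m and M_Q = 75.41 kN·m (hogging).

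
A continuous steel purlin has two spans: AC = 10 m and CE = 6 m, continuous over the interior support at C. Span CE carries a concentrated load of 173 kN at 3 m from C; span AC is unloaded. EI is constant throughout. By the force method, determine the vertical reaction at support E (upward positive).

Take M_C as the redundant. Released structure: two simple spans AC and CE with a hinge at C.
Discontinuity in slope at C on the released structure — sum the simple-span end rotations:
  span CE: point load 173 at a = 3: Pab(L + b)/(6LEI) = 389.2/EI
  relative rotation θ_0 = (0 + 389.2)/EI = 389.2/EI
A unit hogging moment at C produces rotation L₁/(3EI) + L₂/(3EI) = 5.333/EI.
Slope continuity at C: θ_0 = M_C·5.333/EI, so M_C = 389.2/5.333 = 72.98 kN·m (hogging).
Span CE, ΣM about E: R_C^{CE}·6 = 519 + 72.98, so R_C^{CE} = 98.66 kN and R_E = 173 − 98.66 = 74.34 kN.

R_E = 74.34 kN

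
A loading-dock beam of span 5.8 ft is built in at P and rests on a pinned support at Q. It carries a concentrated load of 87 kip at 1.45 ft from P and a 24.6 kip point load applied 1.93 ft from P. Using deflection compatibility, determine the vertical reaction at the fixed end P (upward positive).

Remove the prop at Q; the released (primary) structure is a cantilever built in at P.
Free-end deflection of the primary structure under the applied loading (downward +):
  point load 87 at a = 1.45: Pa²(3L − a)/(6EI) = 486.3/EI
  point load 24.6 at a = 1.93: Pa²(3L − a)/(6EI) = 236.3/EI
  δ_0 = 722.5/EI
Tip deflection under a unit load at Q: L³/(3EI) = 65.04/EI.
Compatibility at Q: δ_0 − R_Q·δ_{QQ} = 0, so R_Q = 722.5/65.04 = 11.11 kip.
Vertical equilibrium: R_P = ΣP − R_Q = 111.6 − 11.11 = 100.5 kip.

R_P = 100.5 kip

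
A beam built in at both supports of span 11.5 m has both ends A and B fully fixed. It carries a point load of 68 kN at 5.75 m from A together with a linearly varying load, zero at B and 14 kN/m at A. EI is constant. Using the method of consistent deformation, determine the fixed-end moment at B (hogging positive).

M_B = 159.5 kN·m

Take the two fixed-end moments M_A, M_B as redundants; the released structure is the simple span AB.
End rotations of the released simple span under the applied load (×1/EI):
  at A: point load 68 at a = 5.75: Pab(L + b)/(6LEI) = 562.1/EI
  at B: point load 68 at a = 5.75: Pab(L + a)/(6LEI) = 562.1/EI
  at A: triangular load, peak 14: w₀L³/(45EI) = 473.2/EI
  at B: triangular load, peak 14: 7w₀L³/(360EI) = 414/EI
  θ_A0 = 1035/EI,  θ_B0 = 976.1/EI
Flexibility coefficients: a unit moment at one end gives L/(3EI) there and L/(6EI) at the far end, so f₁₁ = f₂₂ = 3.833/EI and f₁₂ = f₂₁ = 1.917/EI.
Compatibility — zero rotation at each built-in end:
  3.833 M_A + 1.917 M_B = 1035
  1.917 M_A + 3.833 M_B = 976.1
Solving the pair gives M_A = 190.3 kN·m and M_B = 159.5 kN·m (hogging).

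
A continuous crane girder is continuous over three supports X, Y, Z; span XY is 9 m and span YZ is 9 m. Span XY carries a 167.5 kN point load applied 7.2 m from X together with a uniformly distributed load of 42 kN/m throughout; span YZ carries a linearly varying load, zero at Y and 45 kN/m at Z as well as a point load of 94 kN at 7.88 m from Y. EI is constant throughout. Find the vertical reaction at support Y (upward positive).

R_Y = 503 kN

Insert a hinge at Y; M_Y is the redundant, and each span becomes simply supported.
End slopes at the hinge Y, treating each span as simply supported:
  span XY: point load 167.5 at a = 7.2: Pab(L + a)/(6LEI) = 651.2/EI
  span XY: UDL 42: wL³/(24EI) = 1276/EI
  span YZ: triangular load, peak 45: 7w₀L³/(360EI) = 637.9/EI
  span YZ: point load 94 at a = 7.88: Pab(L + b)/(6LEI) = 155.5/EI
  relative rotation θ_0 = (1927 + 793.3)/EI = 2720/EI
A unit hogging moment at Y produces rotation L₁/(3EI) + L₂/(3EI) = 6/EI.
Compatibility: M_Y·(L₁+L₂)/(3EI) = θ_0, giving M_Y = 453.4 kN·m (hogging).
Span XY, ΣM about X with M_Y applied at Y: R_Y^{XY}·9 = 2907 + 453.4, so R_Y^{XY} = 373.4 kN and R_X = 545.5 − 373.4 = 172.1 kN.
Span YZ, ΣM about Z: R_Y^{YZ}·9 = 712.8 + 453.4, so R_Y^{YZ} = 129.6 kN and R_Z = 296.5 − 129.6 = 166.9 kN.
R_Y = 373.4 + 129.6 = 503 kN.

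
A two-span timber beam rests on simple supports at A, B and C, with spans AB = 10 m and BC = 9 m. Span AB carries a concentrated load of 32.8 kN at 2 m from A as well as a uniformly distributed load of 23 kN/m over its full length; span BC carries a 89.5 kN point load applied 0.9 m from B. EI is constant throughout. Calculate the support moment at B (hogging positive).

Take M_B as the redundant. Released structure: two simple spans AB and BC with a hinge at B.
Discontinuity in slope at B on the released structure — sum the simple-span end rotations:
  span AB: point load 32.8 at a = 2: Pab(L + a)/(6LEI) = 105/EI
  span AB: UDL 23: wL³/(24EI) = 958.3/EI
  span BC: point load 89.5 at a = 0.9: Pab(L + b)/(6LEI) = 206.6/EI
  relative rotation θ_0 = (1063 + 206.6)/EI = 1270/EI
A unit hogging moment at B produces rotation L₁/(3EI) + L₂/(3EI) = 6.333/EI.
Compatibility: M_B·(L₁+L₂)/(3EI) = θ_0, giving M_B = 200.5 kN·m (hogging).

M_B = 200.5 kN·m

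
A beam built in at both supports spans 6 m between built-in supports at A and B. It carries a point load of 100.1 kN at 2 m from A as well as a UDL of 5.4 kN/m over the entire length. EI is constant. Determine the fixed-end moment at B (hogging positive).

Take the two fixed-end moments M_A, M_B as redundants; the released structure is the simple span AB.
End rotations of the released simple span under the applied load (×1/EI):
  at A: point load 100.1 at a = 2: Pab(L + b)/(6LEI) = 222.4/EI
  at B: point load 100.1 at a = 2: Pab(L + a)/(6LEI) = 178/EI
  at A: UDL 5.4: wL³/(24EI) = 48.6/EI
  at B: UDL 5.4: wL³/(24EI) = 48.6/EI
  θ_A0 = 271/EI,  θ_B0 = 226.6/EI
Flexibility coefficients: a unit moment at one end gives L/(3EI) there and L/(6EI) at the far end, so f₁₁ = f₂₂ = 2/EI and f₁₂ = f₂₁ = 1/EI.
Compatibility — zero rotation at each built-in end:
  2 M_A + 1 M_B = 271
  1 M_A + 2 M_B = 226.6
Solving the pair gives M_A = 105.2 kN·m and M_B = 60.69 kN·m (hogging).

M_B = 60.69 kN·m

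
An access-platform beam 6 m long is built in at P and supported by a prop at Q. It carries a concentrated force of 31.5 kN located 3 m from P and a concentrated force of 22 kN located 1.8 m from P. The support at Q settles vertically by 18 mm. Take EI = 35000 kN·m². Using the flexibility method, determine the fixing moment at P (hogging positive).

Remove the prop at Q; the released (primary) structure is a cantilever built in at P.
Downward deflection at the released point Q due to the loads:
  point load 31.5 at a = 3: Pa²(3L − a)/(6EI) = 708.8/EI
  point load 22 at a = 1.8: Pa²(3L − a)/(6EI) = 192.5/EI
  δ_0 = 901.2/EI
Flexibility coefficient — unit upward force at Q: δ_{QQ} = L³/(3EI) = 72/EI.
With EI = 35000 kN·m²: δ_0 = 0.025749 m and δ_{QQ} = 0.002057 m/kN.
Compatibility — the beam at Q must follow the support down by 0.018 m: δ_0 − R_Q·δ_{QQ} = 0.018, so R_Q = (0.025749 − 0.018)/0.002057 = 3.767 kN.
Moment equilibrium about P: M_P = Σ(load moments about P) − R_Q·L = 134.1 − 3.767×6 = 111.5 kN·m.

M_P = 111.5 kN·m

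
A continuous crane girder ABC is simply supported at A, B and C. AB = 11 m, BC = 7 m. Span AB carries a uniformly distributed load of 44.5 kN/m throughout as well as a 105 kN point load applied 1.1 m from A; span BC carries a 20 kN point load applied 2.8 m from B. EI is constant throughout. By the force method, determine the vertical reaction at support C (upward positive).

Release continuity at B by inserting a hinge; the redundant is the internal moment M_B. The primary structure is two simply-supported spans AB and BC.
Discontinuity in slope at B on the released structure — sum the simple-span end rotations:
  span AB: UDL 44.5: wL³/(24EI) = 2468/EI
  span AB: point load 105 at a = 1.1: Pab(L + a)/(6LEI) = 209.6/EI
  span BC: point load 20 at a = 2.8: Pab(L + b)/(6LEI) = 62.72/EI
  relative rotation θ_0 = (2678 + 62.72)/EI = 2740/EI
A unit hogging moment at B produces rotation L₁/(3EI) + L₂/(3EI) = 6/EI.
Slope continuity at B: θ_0 = M_B·6/EI, so M_B = 2740/6 = 456.7 kN·m (hogging).
Span BC, ΣM about C: R_B^{BC}·7 = 84 + 456.7, so R_B^{BC} = 77.24 kN and R_C = 20 − 77.24 = -57.24 kN.

R_C = -57.24 kN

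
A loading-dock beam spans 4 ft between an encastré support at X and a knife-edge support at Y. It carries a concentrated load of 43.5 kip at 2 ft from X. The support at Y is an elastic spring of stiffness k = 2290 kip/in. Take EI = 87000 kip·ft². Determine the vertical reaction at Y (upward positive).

Take the reaction at Y as the redundant and release it; the primary structure is a cantilever fixed at X.
Free-end deflection of the primary structure under the applied loading (downward +):
  point load 43.5 at a = 2: Pa²(3L − a)/(6EI) = 290/EI
Tip deflection under a unit load at Y: L³/(3EI) = 21.33/EI.
With EI = 87000 kip·ft²: δ_0 = 0.003333 ft and δ_{YY} = 0.000245 ft/kip.
Compatibility — the spring shortens by R_Y/k under the reaction it provides: δ_0 − R_Y·δ_{YY} = R_Y/k. With 1/k = 1/(2290×12) ft/kip = 0.000036 ft/kip, R_Y = δ_0 / (δ_{YY} + 1/k) = 0.003333 / (0.000245 + 0.000036) = 11.84 kip.

R_Y = 11.84 kip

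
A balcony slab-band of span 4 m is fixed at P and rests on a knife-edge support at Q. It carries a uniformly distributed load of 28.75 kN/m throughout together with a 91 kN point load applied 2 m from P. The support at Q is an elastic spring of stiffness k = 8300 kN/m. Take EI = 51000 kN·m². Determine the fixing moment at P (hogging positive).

Remove the prop at Q; the released (primary) structure is a cantilever built in at P.
Primary-structure tip deflection at Q by superposition:
  UDL 28.75: wL⁴/(8EI) = 920/EI
  point load 91 at a = 2: Pa²(3L − a)/(6EI) = 606.7/EI
  δ_0 = 1527/EI
Flexibility coefficient — unit upward force at Q: δ_{QQ} = L³/(3EI) = 21.33/EI.
With EI = 51000 kN·m²: δ_0 = 0.029935 m and δ_{QQ} = 0.000418 m/kN.
Compatibility — the spring shortens by R_Q/k under the reaction it provides: δ_0 − R_Q·δ_{QQ} = R_Q/k. With 1/k = 0.00012 m/kN, R_Q = δ_0 / (δ_{QQ} + 1/k) = 0.029935 / (0.000418 + 0.00012) = 55.56 kN.
Moment equilibrium about P: M_P = Σ(load moments about P) − R_Q·L = 412 − 55.56×4 = 189.8 kN·m.

M_P = 189.8 kN·m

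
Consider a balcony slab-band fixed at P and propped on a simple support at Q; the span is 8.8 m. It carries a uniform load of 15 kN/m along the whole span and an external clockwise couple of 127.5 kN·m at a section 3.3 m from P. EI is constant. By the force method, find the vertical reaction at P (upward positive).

Release the roller at Q. Primary structure: cantilever fixed at P.
Primary-structure tip deflection at Q by superposition:
  UDL 15: wL⁴/(8EI) = 11244/EI
  clockwise couple 127.5 at a = 3.3: M₀a(2L − a)/(2EI) = 3008/EI
  δ_0 = 14253/EI
Tip deflection under a unit load at Q: L³/(3EI) = 227.2/EI.
The prop prevents deflection at Q: R_Q = δ_0/δ_{QQ} = 14253/227.2 = 62.74 kN.
Vertical equilibrium: R_P = ΣP − R_Q = 132 − 62.74 = 69.26 kN.

R_P = 69.26 kN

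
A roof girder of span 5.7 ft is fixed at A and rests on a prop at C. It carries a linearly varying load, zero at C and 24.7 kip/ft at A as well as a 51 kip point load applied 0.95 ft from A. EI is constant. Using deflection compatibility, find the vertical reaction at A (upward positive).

R_A = 105.3 kip

Remove the prop at C; the released (primary) structure is a cantilever built in at A.
Primary-structure tip deflection at C by superposition:
  triangular load, peak 24.7 at the fixed end: w₀L⁴/(30EI) = 869.1/EI
  point load 51 at a = 0.95: Pa²(3L − a)/(6EI) = 123.9/EI
  δ_0 = 993/EI
Tip deflection under a unit load at C: L³/(3EI) = 61.73/EI.
Compatibility at C: δ_0 − R_C·δ_{CC} = 0, so R_C = 993/61.73 = 16.09 kip.
Vertical equilibrium: R_A = ΣP − R_C = 121.4 − 16.09 = 105.3 kip.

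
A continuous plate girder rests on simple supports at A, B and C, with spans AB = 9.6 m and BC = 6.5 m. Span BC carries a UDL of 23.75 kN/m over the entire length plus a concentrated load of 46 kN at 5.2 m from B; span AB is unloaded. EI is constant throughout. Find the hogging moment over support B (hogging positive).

Insert a hinge at B; M_B is the redundant, and each span becomes simply supported.
Rotations at B on the released spans (each span's end-slope, ×1/EI):
  span BC: UDL 23.75: wL³/(24EI) = 271.8/EI
  span BC: point load 46 at a = 5.2: Pab(L + b)/(6LEI) = 62.19/EI
  relative rotation θ_0 = (0 + 334)/EI = 334/EI
A unit hogging moment at B produces rotation L₁/(3EI) + L₂/(3EI) = 5.367/EI.
Compatibility: M_B·(L₁+L₂)/(3EI) = θ_0, giving M_B = 62.23 kN·m (hogging).

M_B = 62.23 kN·m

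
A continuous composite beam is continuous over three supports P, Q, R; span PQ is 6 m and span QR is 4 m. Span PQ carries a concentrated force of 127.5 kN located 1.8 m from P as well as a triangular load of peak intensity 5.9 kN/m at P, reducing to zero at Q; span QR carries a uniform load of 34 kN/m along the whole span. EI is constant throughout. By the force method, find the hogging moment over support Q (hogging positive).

M_Q = 97.29 kN·m

Release continuity at Q by inserting a hinge; the redundant is the internal moment M_Q. The primary structure is two simply-supported spans PQ and QR.
End slopes at the hinge Q, treating each span as simply supported:
  span PQ: point load 127.5 at a = 1.8: Pab(L + a)/(6LEI) = 208.8/EI
  span PQ: triangular load, peak 5.9: 7w₀L³/(360EI) = 24.78/EI
  span QR: UDL 34: wL³/(24EI) = 90.67/EI
  relative rotation θ_0 = (233.6 + 90.67)/EI = 324.3/EI
A unit hogging moment at Q produces rotation L₁/(3EI) + L₂/(3EI) = 3.333/EI.
Compatibility: M_Q·(L₁+L₂)/(3EI) = θ_0, giving M_Q = 97.29 kN·m (hogging).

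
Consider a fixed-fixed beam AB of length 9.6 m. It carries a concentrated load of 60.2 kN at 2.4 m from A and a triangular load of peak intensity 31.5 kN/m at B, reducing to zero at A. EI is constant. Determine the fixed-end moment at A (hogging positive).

M_A = 178 kN·m

Take the two fixed-end moments M_A, M_B as redundants; the released structure is the simple span AB.
End rotations of the released simple span under the applied load (×1/EI):
  at A: point load 60.2 at a = 2.4: Pab(L + b)/(6LEI) = 303.4/EI
  at B: point load 60.2 at a = 2.4: Pab(L + a)/(6LEI) = 216.7/EI
  at A: triangular load, peak 31.5: 7w₀L³/(360EI) = 541.9/EI
  at B: triangular load, peak 31.5: w₀L³/(45EI) = 619.3/EI
  θ_A0 = 845.3/EI,  θ_B0 = 836/EI
Flexibility coefficients: a unit moment at one end gives L/(3EI) there and L/(6EI) at the far end, so f₁₁ = f₂₂ = 3.2/EI and f₁₂ = f₂₁ = 1.6/EI.
Compatibility — zero rotation at each built-in end:
  3.2 M_A + 1.6 M_B = 845.3
  1.6 M_A + 3.2 M_B = 836
Solving the pair gives M_A = 178 kN·m and M_B = 172.2 kN·m (hogging).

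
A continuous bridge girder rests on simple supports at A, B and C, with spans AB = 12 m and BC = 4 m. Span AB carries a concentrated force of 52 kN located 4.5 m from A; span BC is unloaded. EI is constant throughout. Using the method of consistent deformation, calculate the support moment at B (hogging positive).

Take M_B as the redundant. Released structure: two simple spans AB and BC with a hinge at B.
End slopes at the hinge B, treating each span as simply supported:
  span AB: point load 52 at a = 4.5: Pab(L + a)/(6LEI) = 402.2/EI
  relative rotation θ_0 = (402.2 + 0)/EI = 402.2/EI
A unit hogging moment at B produces rotation L₁/(3EI) + L₂/(3EI) = 5.333/EI.
Compatibility: M_B·(L₁+L₂)/(3EI) = θ_0, giving M_B = 75.41 kN·m (hogging).

M_B = 75.41 kN·m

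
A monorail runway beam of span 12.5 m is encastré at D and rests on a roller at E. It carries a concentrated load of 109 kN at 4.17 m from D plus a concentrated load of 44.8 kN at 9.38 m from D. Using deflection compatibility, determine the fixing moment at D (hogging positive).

M_D = 317.9 kN·m

Release the roller at E. Primary structure: cantilever fixed at D.
Free-end deflection of the primary structure under the applied loading (downward +):
  point load 109 at a = 4.17: Pa²(3L − a)/(6EI) = 10529/EI
  point load 44.8 at a = 9.38: Pa²(3L − a)/(6EI) = 18473/EI
  δ_0 = 29002/EI
Tip deflection under a unit load at E: L³/(3EI) = 651/EI.
The prop prevents deflection at E: R_E = δ_0/δ_{EE} = 29002/651 = 44.55 kN.
Moment equilibrium about D: M_D = Σ(load moments about D) − R_E·L = 874.8 − 44.55×12.5 = 317.9 kN·m.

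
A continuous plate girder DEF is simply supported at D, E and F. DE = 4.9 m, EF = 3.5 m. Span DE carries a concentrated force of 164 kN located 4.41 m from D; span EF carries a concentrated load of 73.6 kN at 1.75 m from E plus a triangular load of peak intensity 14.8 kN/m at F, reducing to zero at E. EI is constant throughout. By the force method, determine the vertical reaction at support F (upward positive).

R_F = 35.61 kN

Insert a hinge at E; M_E is the redundant, and each span becomes simply supported.
End slopes at the hinge E, treating each span as simply supported:
  span DE: point load 164 at a = 4.41: Pab(L + a)/(6LEI) = 112.2/EI
  span EF: point load 73.6 at a = 1.75: Pab(L + b)/(6LEI) = 56.35/EI
  span EF: triangular load, peak 14.8: 7w₀L³/(360EI) = 12.34/EI
  relative rotation θ_0 = (112.2 + 68.69)/EI = 180.9/EI
A unit hogging moment at E produces rotation L₁/(3EI) + L₂/(3EI) = 2.8/EI.
Compatibility: M_E·(L₁+L₂)/(3EI) = θ_0, giving M_E = 64.61 kN·m (hogging).
Span EF, ΣM about F: R_E^{EF}·3.5 = 159 + 64.61, so R_E^{EF} = 63.89 kN and R_F = 99.5 − 63.89 = 35.61 kN.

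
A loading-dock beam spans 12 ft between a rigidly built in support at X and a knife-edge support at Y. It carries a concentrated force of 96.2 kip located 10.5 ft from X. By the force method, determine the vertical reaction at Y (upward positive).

R_Y = 78.26 kip

Remove the prop at Y; the released (primary) structure is a cantilever built in at X.
Primary-structure tip deflection at Y by superposition:
  point load 96.2 at a = 10.5: Pa²(3L − a)/(6EI) = 45076/EI
Tip deflection under a unit load at Y: L³/(3EI) = 576/EI.
Compatibility at Y: δ_0 − R_Y·δ_{YY} = 0, so R_Y = 45076/576 = 78.26 kip.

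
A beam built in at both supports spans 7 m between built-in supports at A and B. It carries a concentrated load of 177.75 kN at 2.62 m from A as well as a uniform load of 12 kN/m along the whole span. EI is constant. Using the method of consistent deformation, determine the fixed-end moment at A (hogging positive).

M_A = 231.3 kN·m

Release both end moments; the primary structure is a simply-supported span AB with redundants M_A and M_B.
On the primary (simply-supported) span, the end slopes from the loading are:
  at A: point load 177.75 at a = 2.62: Pab(L + b)/(6LEI) = 552.7/EI
  at B: point load 177.75 at a = 2.62: Pab(L + a)/(6LEI) = 467.2/EI
  at A: UDL 12: wL³/(24EI) = 171.5/EI
  at B: UDL 12: wL³/(24EI) = 171.5/EI
  θ_A0 = 724.2/EI,  θ_B0 = 638.7/EI
Flexibility coefficients: a unit moment at one end gives L/(3EI) there and L/(6EI) at the far end, so f₁₁ = f₂₂ = 2.333/EI and f₁₂ = f₂₁ = 1.167/EI.
Compatibility — zero rotation at each built-in end:
  2.333 M_A + 1.167 M_B = 724.2
  1.167 M_A + 2.333 M_B = 638.7
Solving the pair gives M_A = 231.3 kN·m and M_B = 158.1 kN·m (hogging).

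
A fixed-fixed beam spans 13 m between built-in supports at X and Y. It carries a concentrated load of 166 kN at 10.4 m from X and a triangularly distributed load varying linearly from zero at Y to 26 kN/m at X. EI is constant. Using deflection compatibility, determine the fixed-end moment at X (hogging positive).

M_X = 288.8 kN·m

Take the two fixed-end moments M_X, M_Y as redundants; the released structure is the simple span XY.
End rotations of the released simple span under the applied load (×1/EI):
  at X: point load 166 at a = 10.4: Pab(L + b)/(6LEI) = 897.7/EI
  at Y: point load 166 at a = 10.4: Pab(L + a)/(6LEI) = 1347/EI
  at X: triangular load, peak 26: w₀L³/(45EI) = 1269/EI
  at Y: triangular load, peak 26: 7w₀L³/(360EI) = 1111/EI
  θ_X0 = 2167/EI,  θ_Y0 = 2457/EI
Flexibility coefficients: a unit moment at one end gives L/(3EI) there and L/(6EI) at the far end, so f₁₁ = f₂₂ = 4.333/EI and f₁₂ = f₂₁ = 2.167/EI.
Compatibility — zero rotation at each built-in end:
  4.333 M_X + 2.167 M_Y = 2167
  2.167 M_X + 4.333 M_Y = 2457
Solving the pair gives M_X = 288.8 kN·m and M_Y = 422.7 kN·m (hogging).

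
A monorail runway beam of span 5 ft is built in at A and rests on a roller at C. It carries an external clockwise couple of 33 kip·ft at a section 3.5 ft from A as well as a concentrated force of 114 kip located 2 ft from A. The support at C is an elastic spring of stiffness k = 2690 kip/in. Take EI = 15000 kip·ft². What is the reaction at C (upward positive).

Choose R_C as the redundant. The primary structure is the cantilever fixed at A.
Downward deflection at the released point C due to the loads:
  clockwise couple 33 at a = 3.5: M₀a(2L − a)/(2EI) = 375.4/EI
  point load 114 at a = 2: Pa²(3L − a)/(6EI) = 988/EI
  δ_0 = 1363/EI
Flexibility coefficient — unit upward force at C: δ_{CC} = L³/(3EI) = 41.67/EI.
With EI = 15000 kip·ft²: δ_0 = 0.090892 ft and δ_{CC} = 0.002778 ft/kip.
Compatibility — the spring shortens by R_C/k under the reaction it provides: δ_0 − R_C·δ_{CC} = R_C/k. With 1/k = 1/(2690×12) ft/kip = 0.000031 ft/kip, R_C = δ_0 / (δ_{CC} + 1/k) = 0.090892 / (0.002778 + 0.000031) = 32.36 kip.

R_C = 32.36 kip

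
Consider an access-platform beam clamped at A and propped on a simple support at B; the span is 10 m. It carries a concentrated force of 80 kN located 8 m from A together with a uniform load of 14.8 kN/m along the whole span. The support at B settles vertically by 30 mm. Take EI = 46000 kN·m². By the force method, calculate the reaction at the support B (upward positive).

Take the reaction at B as the redundant and release it; the primary structure is a cantilever fixed at A.
Deflection at B on the released cantilever, summing each load's contribution:
  point load 80 at a = 8: Pa²(3L − a)/(6EI) = 18773/EI
  UDL 14.8: wL⁴/(8EI) = 18500/EI
  δ_0 = 37273/EI
Tip deflection under a unit load at B: L³/(3EI) = 333.3/EI.
With EI = 46000 kN·m²: δ_0 = 0.81029 m and δ_{BB} = 0.007246 m/kN.
Compatibility — the beam at B must follow the support down by 0.03 m: δ_0 − R_B·δ_{BB} = 0.03, so R_B = (0.81029 − 0.03)/0.007246 = 107.7 kN.

R_B = 107.7 kN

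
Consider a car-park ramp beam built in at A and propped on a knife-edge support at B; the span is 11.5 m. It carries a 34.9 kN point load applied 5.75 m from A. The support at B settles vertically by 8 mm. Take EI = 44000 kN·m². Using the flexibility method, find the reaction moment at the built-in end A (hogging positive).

M_A = 83.24 kN·m

Choose R_B as the redundant. The primary structure is the cantilever fixed at A.
Primary-structure tip deflection at B by superposition:
  point load 34.9 at a = 5.75: Pa²(3L − a)/(6EI) = 5529/EI
Tip deflection under a unit load at B: L³/(3EI) = 507/EI.
With EI = 44000 kN·m²: δ_0 = 0.12566 m and δ_{BB} = 0.011522 m/kN.
Compatibility — the beam at B must follow the support down by 0.008 m: δ_0 − R_B·δ_{BB} = 0.008, so R_B = (0.12566 − 0.008)/0.011522 = 10.21 kN.
Moment equilibrium about A: M_A = Σ(load moments about A) − R_B·L = 200.7 − 10.21×11.5 = 83.24 kN·m.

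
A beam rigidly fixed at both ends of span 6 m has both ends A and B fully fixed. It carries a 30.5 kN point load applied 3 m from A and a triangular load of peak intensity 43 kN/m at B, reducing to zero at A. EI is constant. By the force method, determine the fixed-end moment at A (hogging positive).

M_A = 74.47 kN·m

Release both end moments; the primary structure is a simply-supported span AB with redundants M_A and M_B.
End rotations of the released simple span under the applied load (×1/EI):
  at A: point load 30.5 at a = 3: Pab(L + b)/(6LEI) = 68.62/EI
  at B: point load 30.5 at a = 3: Pab(L + a)/(6LEI) = 68.62/EI
  at A: triangular load, peak 43: 7w₀L³/(360EI) = 180.6/EI
  at B: triangular load, peak 43: w₀L³/(45EI) = 206.4/EI
  θ_A0 = 249.2/EI,  θ_B0 = 275/EI
Flexibility coefficients: a unit moment at one end gives L/(3EI) there and L/(6EI) at the far end, so f₁₁ = f₂₂ = 2/EI and f₁₂ = f₂₁ = 1/EI.
Compatibility — zero rotation at each built-in end:
  2 M_A + 1 M_B = 249.2
  1 M_A + 2 M_B = 275
Solving the pair gives M_A = 74.47 kN·m and M_B = 100.3 kN·m (hogging).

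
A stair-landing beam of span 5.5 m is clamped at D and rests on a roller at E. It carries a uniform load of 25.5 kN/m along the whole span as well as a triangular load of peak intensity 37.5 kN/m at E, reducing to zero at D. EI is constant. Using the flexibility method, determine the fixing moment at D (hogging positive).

M_D = 162.6 kN·m

Release the roller at E. Primary structure: cantilever fixed at D.
Free-end deflection of the primary structure under the applied loading (downward +):
  UDL 25.5: wL⁴/(8EI) = 2917/EI
  triangular load, peak 37.5 at the free end: 11w₀L⁴/(120EI) = 3146/EI
  δ_0 = 6062/EI
Tip deflection under a unit load at E: L³/(3EI) = 55.46/EI.
Compatibility at E: δ_0 − R_E·δ_{EE} = 0, so R_E = 6062/55.46 = 109.3 kN.
Moment equilibrium about D: M_D = Σ(load moments about D) − R_E·L = 763.8 − 109.3×5.5 = 162.6 kN·m.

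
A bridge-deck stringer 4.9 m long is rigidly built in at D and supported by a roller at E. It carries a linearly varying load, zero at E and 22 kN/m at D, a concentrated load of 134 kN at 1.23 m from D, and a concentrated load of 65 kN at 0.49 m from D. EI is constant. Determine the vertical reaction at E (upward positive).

R_E = 23.33 kN

Remove the prop at E; the released (primary) structure is a cantilever built in at D.
Primary-structure tip deflection at E by superposition:
  triangular load, peak 22 at the fixed end: w₀L⁴/(30EI) = 422.8/EI
  point load 134 at a = 1.23: Pa²(3L − a)/(6EI) = 455.1/EI
  point load 65 at a = 0.49: Pa²(3L − a)/(6EI) = 36.96/EI
  δ_0 = 914.8/EI
Tip deflection under a unit load at E: L³/(3EI) = 39.22/EI.
The prop prevents deflection at E: R_E = δ_0/δ_{EE} = 914.8/39.22 = 23.33 kN.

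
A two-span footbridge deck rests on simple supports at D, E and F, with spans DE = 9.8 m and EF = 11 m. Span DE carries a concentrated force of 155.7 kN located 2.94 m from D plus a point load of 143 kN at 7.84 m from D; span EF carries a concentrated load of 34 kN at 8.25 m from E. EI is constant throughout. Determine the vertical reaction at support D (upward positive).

R_D = 115.5 kN

Release continuity at E by inserting a hinge; the redundant is the internal moment M_E. The primary structure is two simply-supported spans DE and EF.
Discontinuity in slope at E on the released structure — sum the simple-span end rotations:
  span DE: point load 155.7 at a = 2.94: Pab(L + a)/(6LEI) = 680.4/EI
  span DE: point load 143 at a = 7.84: Pab(L + a)/(6LEI) = 659.2/EI
  span EF: point load 34 at a = 8.25: Pab(L + b)/(6LEI) = 160.7/EI
  relative rotation θ_0 = (1340 + 160.7)/EI = 1500/EI
A unit hogging moment at E produces rotation L₁/(3EI) + L₂/(3EI) = 6.933/EI.
Slope continuity at E: θ_0 = M_E·6.933/EI, so M_E = 1500/6.933 = 216.4 kN·m (hogging).
Span DE, ΣM about D with M_E applied at E: R_E^{DE}·9.8 = 1579 + 216.4, so R_E^{DE} = 183.2 kN and R_D = 298.7 − 183.2 = 115.5 kN.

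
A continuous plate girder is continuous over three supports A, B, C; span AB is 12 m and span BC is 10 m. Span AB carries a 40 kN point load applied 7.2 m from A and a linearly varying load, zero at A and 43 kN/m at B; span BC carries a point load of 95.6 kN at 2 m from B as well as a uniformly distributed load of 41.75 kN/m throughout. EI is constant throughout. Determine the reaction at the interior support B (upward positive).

Release continuity at B by inserting a hinge; the redundant is the internal moment M_B. The primary structure is two simply-supported spans AB and BC.
End slopes at the hinge B, treating each span as simply supported:
  span AB: point load 40 at a = 7.2: Pab(L + a)/(6LEI) = 368.6/EI
  span AB: triangular load, peak 43: w₀L³/(45EI) = 1651/EI
  span BC: point load 95.6 at a = 2: Pab(L + b)/(6LEI) = 458.9/EI
  span BC: UDL 41.75: wL³/(24EI) = 1740/EI
  relative rotation θ_0 = (2020 + 2198)/EI = 4218/EI
A unit hogging moment at B produces rotation L₁/(3EI) + L₂/(3EI) = 7.333/EI.
Compatibility: M_B·(L₁+L₂)/(3EI) = θ_0, giving M_B = 575.2 kN·m (hogging).
Span AB, ΣM about A with M_B applied at B: R_B^{AB}·12 = 2352 + 575.2, so R_B^{AB} = 243.9 kN and R_A = 298 − 243.9 = 54.06 kN.
Span BC, ΣM about C: R_B^{BC}·10 = 2852 + 575.2, so R_B^{BC} = 342.8 kN and R_C = 513.1 − 342.8 = 170.3 kN.
R_B = 243.9 + 342.8 = 586.7 kN.

R_B = 586.7 kN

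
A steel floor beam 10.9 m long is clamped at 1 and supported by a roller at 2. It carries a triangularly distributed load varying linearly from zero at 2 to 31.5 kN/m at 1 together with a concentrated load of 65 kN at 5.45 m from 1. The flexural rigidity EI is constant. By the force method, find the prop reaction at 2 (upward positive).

Release the roller at 2. Primary structure: cantilever fixed at 1.
Deflection at 2 on the released cantilever, summing each load's contribution:
  triangular load, peak 31.5 at the fixed end: w₀L⁴/(30EI) = 14822/EI
  point load 65 at a = 5.45: Pa²(3L − a)/(6EI) = 8768/EI
  δ_0 = 23590/EI
Flexibility coefficient — unit upward force at 2: δ_{22} = L³/(3EI) = 431.7/EI.
The prop prevents deflection at 2: R_2 = δ_0/δ_{22} = 23590/431.7 = 54.65 kN.

R_2 = 54.65 kN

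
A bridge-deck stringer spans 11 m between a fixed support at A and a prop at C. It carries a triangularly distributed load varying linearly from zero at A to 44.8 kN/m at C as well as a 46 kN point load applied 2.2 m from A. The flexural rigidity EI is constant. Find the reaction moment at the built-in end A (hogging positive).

Take the reaction at C as the redundant and release it; the primary structure is a cantilever fixed at A.
Primary-structure tip deflection at C by superposition:
  triangular load, peak 44.8 at the free end: 11w₀L⁴/(120EI) = 60126/EI
  point load 46 at a = 2.2: Pa²(3L − a)/(6EI) = 1143/EI
  δ_0 = 61269/EI
Flexibility coefficient — unit upward force at C: δ_{CC} = L³/(3EI) = 443.7/EI.
The prop prevents deflection at C: R_C = δ_0/δ_{CC} = 61269/443.7 = 138.1 kN.
Moment equilibrium about A: M_A = Σ(load moments about A) − R_C·L = 1908 − 138.1×11 = 389.1 kN·m.

M_A = 389.1 kN·m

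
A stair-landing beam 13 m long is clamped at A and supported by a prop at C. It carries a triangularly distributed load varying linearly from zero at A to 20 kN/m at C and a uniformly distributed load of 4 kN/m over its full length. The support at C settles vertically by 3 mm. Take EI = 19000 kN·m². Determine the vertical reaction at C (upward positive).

Choose R_C as the redundant. The primary structure is the cantilever fixed at A.
Free-end deflection of the primary structure under the applied loading (downward +):
  triangular load, peak 20 at the free end: 11w₀L⁴/(120EI) = 52362/EI
  UDL 4: wL⁴/(8EI) = 14280/EI
  δ_0 = 66642/EI
Flexibility coefficient — unit upward force at C: δ_{CC} = L³/(3EI) = 732.3/EI.
With EI = 19000 kN·m²: δ_0 = 3.5075 m and δ_{CC} = 0.038544 m/kN.
Compatibility — the beam at C must follow the support down by 0.003 m: δ_0 − R_C·δ_{CC} = 0.003, so R_C = (3.5075 − 0.003)/0.038544 = 90.92 kN.

R_C = 90.92 kN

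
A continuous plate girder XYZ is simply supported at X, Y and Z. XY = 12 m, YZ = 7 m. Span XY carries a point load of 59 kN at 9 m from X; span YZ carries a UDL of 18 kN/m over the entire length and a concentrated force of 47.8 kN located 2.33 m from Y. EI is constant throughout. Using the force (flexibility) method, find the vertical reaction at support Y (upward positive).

R_Y = 170.1 kN

Insert a hinge at Y; M_Y is the redundant, and each span becomes simply supported.
Rotations at Y on the released spans (each span's end-slope, ×1/EI):
  span XY: point load 59 at a = 9: Pab(L + a)/(6LEI) = 464.6/EI
  span YZ: UDL 18: wL³/(24EI) = 257.2/EI
  span YZ: point load 47.8 at a = 2.33: Pab(L + b)/(6LEI) = 144.5/EI
  relative rotation θ_0 = (464.6 + 401.8)/EI = 866.4/EI
A unit hogging moment at Y produces rotation L₁/(3EI) + L₂/(3EI) = 6.333/EI.
Compatibility: M_Y·(L₁+L₂)/(3EI) = θ_0, giving M_Y = 136.8 kN·m (hogging).
Span XY, ΣM about X with M_Y applied at Y: R_Y^{XY}·12 = 531 + 136.8, so R_Y^{XY} = 55.65 kN and R_X = 59 − 55.65 = 3.35 kN.
Span YZ, ΣM about Z: R_Y^{YZ}·7 = 664.2 + 136.8, so R_Y^{YZ} = 114.4 kN and R_Z = 173.8 − 114.4 = 59.37 kN.
R_Y = 55.65 + 114.4 = 170.1 kN.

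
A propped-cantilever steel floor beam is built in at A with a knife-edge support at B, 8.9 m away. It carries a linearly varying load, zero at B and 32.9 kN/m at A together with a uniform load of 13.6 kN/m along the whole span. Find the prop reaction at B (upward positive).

R_B = 74.67 kN

Remove the prop at B; the released (primary) structure is a cantilever built in at A.
Deflection at B on the released cantilever, summing each load's contribution:
  triangular load, peak 32.9 at the fixed end: w₀L⁴/(30EI) = 6881/EI
  UDL 13.6: wL⁴/(8EI) = 10666/EI
  δ_0 = 17547/EI
Tip deflection under a unit load at B: L³/(3EI) = 235/EI.
The prop prevents deflection at B: R_B = δ_0/δ_{BB} = 17547/235 = 74.67 kN.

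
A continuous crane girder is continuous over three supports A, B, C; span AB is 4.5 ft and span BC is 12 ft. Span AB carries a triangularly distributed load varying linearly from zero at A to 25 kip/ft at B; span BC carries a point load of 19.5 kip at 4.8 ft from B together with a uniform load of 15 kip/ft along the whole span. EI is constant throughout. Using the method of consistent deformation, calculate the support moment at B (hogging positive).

Insert a hinge at B; M_B is the redundant, and each span becomes simply supported.
Discontinuity in slope at B on the released structure — sum the simple-span end rotations:
  span AB: triangular load, peak 25: w₀L³/(45EI) = 50.62/EI
  span BC: point load 19.5 at a = 4.8: Pab(L + b)/(6LEI) = 179.7/EI
  span BC: UDL 15: wL³/(24EI) = 1080/EI
  relative rotation θ_0 = (50.62 + 1260)/EI = 1310/EI
A unit hogging moment at B produces rotation L₁/(3EI) + L₂/(3EI) = 5.5/EI.
Compatibility: M_B·(L₁+L₂)/(3EI) = θ_0, giving M_B = 238.2 kip·ft (hogging).

M_B = 238.2 kip·ft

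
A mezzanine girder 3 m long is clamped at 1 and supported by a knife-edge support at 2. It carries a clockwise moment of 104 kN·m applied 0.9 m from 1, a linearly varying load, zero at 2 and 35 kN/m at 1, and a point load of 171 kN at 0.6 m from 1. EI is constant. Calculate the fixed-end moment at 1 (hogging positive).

Release the roller at 2. Primary structure: cantilever fixed at 1.
Primary-structure tip deflection at 2 by superposition:
  clockwise couple 104 at a = 0.9: M₀a(2L − a)/(2EI) = 238.7/EI
  triangular load, peak 35 at the fixed end: w₀L⁴/(30EI) = 94.5/EI
  point load 171 at a = 0.6: Pa²(3L − a)/(6EI) = 86.18/EI
  δ_0 = 419.4/EI
Tip deflection under a unit load at 2: L³/(3EI) = 9/EI.
The prop prevents deflection at 2: R_2 = δ_0/δ_{22} = 419.4/9 = 46.6 kN.
Moment equilibrium about 1: M_1 = Σ(load moments about 1) − R_2·L = 259.1 − 46.6×3 = 119.3 kN·m.

M_1 = 119.3 kN·m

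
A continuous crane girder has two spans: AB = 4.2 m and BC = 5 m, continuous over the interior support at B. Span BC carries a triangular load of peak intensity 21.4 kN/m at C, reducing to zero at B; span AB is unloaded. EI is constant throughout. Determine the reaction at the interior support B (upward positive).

R_B = 25.26 kN

Take M_B as the redundant. Released structure: two simple spans AB and BC with a hinge at B.
End slopes at the hinge B, treating each span as simply supported:
  span BC: triangular load, peak 21.4: 7w₀L³/(360EI) = 52.01/EI
  relative rotation θ_0 = (0 + 52.01)/EI = 52.01/EI
A unit hogging moment at B produces rotation L₁/(3EI) + L₂/(3EI) = 3.067/EI.
Slope continuity at B: θ_0 = M_B·3.067/EI, so M_B = 52.01/3.067 = 16.96 kN·m (hogging).
Span AB, ΣM about A with M_B applied at B: R_B^{AB}·4.2 = 0 + 16.96, so R_B^{AB} = 4.038 kN and R_A = 0 − 4.038 = -4.038 kN.
Span BC, ΣM about C: R_B^{BC}·5 = 89.17 + 16.96, so R_B^{BC} = 21.23 kN and R_C = 53.5 − 21.23 = 32.27 kN.
R_B = 4.038 + 21.23 = 25.26 kN.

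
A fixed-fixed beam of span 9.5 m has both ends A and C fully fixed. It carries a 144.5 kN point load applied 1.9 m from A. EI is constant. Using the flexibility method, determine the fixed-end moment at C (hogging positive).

Take the two fixed-end moments M_A, M_C as redundants; the released structure is the simple span AC.
On the primary (simply-supported) span, the end slopes from the loading are:
  at A: point load 144.5 at a = 1.9: Pab(L + b)/(6LEI) = 626/EI
  at C: point load 144.5 at a = 1.9: Pab(L + a)/(6LEI) = 417.3/EI
  θ_A0 = 626/EI,  θ_C0 = 417.3/EI
Flexibility coefficients: a unit moment at one end gives L/(3EI) there and L/(6EI) at the far end, so f₁₁ = f₂₂ = 3.167/EI and f₁₂ = f₂₁ = 1.583/EI.
Compatibility — zero rotation at each built-in end:
  3.167 M_A + 1.583 M_C = 626
  1.583 M_A + 3.167 M_C = 417.3
Solving the pair gives M_A = 175.7 kN·m and M_C = 43.93 kN·m (hogging).

M_C = 43.93 kN·m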